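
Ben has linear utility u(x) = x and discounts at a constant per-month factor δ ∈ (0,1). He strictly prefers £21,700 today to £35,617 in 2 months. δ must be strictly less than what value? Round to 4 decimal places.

Comparing present values: 21700 > δ^2·35617.
Dividing by 35617: δ^2 < 0.60926. Both sides are positive, so the square root keeps the direction.
δ < 0.60926^(1/2) = 0.7806.

δ < 0.7806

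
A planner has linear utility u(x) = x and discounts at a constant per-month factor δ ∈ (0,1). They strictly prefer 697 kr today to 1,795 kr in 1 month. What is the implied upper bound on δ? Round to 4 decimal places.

δ < 0.3883

The preference means 697 > δ·1795.
Dividing through by 1795 gives δ < 0.38830.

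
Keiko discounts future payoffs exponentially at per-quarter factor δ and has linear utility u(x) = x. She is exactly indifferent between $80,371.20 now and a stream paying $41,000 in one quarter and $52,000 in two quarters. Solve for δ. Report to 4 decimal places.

δ ≈ 0.9100

The stream is worth 41000δ + 52000δ² today, so 41000δ + 52000δ² = 80371.20.
Rearranged: 52000δ² + 41000δ − 80371.20 = 0.
The positive root is δ = [−41000 + √(41000² + 4·52000·80371.20)] / (2·52000) = (−41000 + 135640.000)/104000 ≈ 0.9100.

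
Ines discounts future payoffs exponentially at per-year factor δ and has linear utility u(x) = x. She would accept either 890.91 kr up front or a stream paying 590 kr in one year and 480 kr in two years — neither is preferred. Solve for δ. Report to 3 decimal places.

Present value of the stream is 590·δ + 480·δ². Indifference gives 590δ + 480δ² = 890.91.
Rearranged: 480δ² + 590δ − 890.91 = 0.
δ = (−590 + √(590² + 4·480·890.91)) / (2·480) = (−590 + √2058647.20) / 960 ≈ 0.880.

δ ≈ 0.880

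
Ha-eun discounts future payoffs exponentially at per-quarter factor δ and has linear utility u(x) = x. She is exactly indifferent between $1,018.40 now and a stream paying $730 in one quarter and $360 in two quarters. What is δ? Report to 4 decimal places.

δ ≈ 0.9500

Equating present values: 1018.40 = 730δ + 360δ².
Rearranged: 360δ² + 730δ − 1018.40 = 0.
The positive root is δ = [−730 + √(730² + 4·360·1018.40)] / (2·360) = (−730 + 1414.000)/720 ≈ 0.9500.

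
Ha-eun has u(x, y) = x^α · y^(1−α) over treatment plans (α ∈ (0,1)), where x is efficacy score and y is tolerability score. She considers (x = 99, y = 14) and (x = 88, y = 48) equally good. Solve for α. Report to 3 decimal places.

The Cobb–Douglas utilities coincide, so 99^α·14^(1−α) = 88^α·48^(1−α).
Rearrange to (99/88)^α = (48/14)^(1−α) and take logs: α·0.117783 = (1−α)·1.232144.
Thus α·(1.349927) = 1.232144, so α = 1.232144/1.349927 ≈ 0.913.

α ≈ 0.913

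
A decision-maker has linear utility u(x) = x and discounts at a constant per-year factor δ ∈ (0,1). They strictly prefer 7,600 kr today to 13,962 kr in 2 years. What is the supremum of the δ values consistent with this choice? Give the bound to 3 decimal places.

δ < 0.738

Under u(x) = x this choice says 7600 > δ^2·13962.
So δ^2 < 7600/13962 = 0.54433; taking the square root of both positive sides preserves the inequality.
δ < (7600/13962)^(1/2) ≈ 0.738.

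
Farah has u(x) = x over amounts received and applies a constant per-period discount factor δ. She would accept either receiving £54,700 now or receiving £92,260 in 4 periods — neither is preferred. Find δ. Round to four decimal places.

δ ≈ 0.8775

Equating discounted utilities: u(54700) = δ^4·u(92260) ⇒ δ^4 = u(54700)/u(92260).
With u(x) = x: δ^4 = 54700/92260 = 0.59289.
So δ = 0.59289^(1/4) ≈ 0.8775.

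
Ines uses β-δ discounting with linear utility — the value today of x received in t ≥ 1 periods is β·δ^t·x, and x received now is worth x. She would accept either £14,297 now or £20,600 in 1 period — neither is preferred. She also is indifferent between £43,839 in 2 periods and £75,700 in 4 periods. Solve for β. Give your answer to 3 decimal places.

Both payoffs in the second observation are in the future, so β drops out: δ^2·43839 = δ^4·75700 ⇒ δ^2 = 43839/75700 = 0.57911, so δ = 0.76100.
Now use the now-vs-future pair: 14297 = β·δ·20600 gives β = 14297/(0.76100·20600) ≈ 0.912.

β ≈ 0.912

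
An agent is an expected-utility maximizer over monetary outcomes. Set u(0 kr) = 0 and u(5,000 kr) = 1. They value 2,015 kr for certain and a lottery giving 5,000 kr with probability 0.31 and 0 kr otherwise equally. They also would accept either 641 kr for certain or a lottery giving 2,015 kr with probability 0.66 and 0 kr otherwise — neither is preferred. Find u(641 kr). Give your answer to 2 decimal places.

From the first indifference, u(2,015 kr) = 0.31·u(5,000 kr) + 0.69·u(0 kr) = 0.31·1 + 0.69·0 = 0.31.
The second indifference gives u(641 kr) = 0.66·u(2,015 kr) + 0.34·u(0 kr) = 0.66·0.31 + 0.34·0.00 = 0.2046.

0.20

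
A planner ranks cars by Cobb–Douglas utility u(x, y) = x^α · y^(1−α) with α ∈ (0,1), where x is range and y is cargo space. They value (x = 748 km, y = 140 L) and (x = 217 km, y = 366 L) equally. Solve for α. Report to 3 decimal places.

The Cobb–Douglas utilities coincide, so 748^α·140^(1−α) = 217^α·366^(1−α).
Taking logs: α·ln 748 + (1−α)·ln 140 = α·ln 217 + (1−α)·ln 366, i.e. α·1.237506 = (1−α)·0.960991.
So α/(1−α) = (0.960991)/(1.237506) = 0.776555, and α = 0.776555/1.776555 ≈ 0.437.

α ≈ 0.437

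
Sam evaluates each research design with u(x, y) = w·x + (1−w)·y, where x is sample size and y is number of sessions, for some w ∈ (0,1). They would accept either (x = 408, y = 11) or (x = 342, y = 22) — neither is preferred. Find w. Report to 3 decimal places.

w = 0.143

Indifference: w·408 + (1−w)·11 = w·342 + (1−w)·22.
w·(408−342) = (1−w)·(22−11), i.e. w·66 = (1−w)·11.
Hence w = 11/(66+11) = 11/77 = 0.143.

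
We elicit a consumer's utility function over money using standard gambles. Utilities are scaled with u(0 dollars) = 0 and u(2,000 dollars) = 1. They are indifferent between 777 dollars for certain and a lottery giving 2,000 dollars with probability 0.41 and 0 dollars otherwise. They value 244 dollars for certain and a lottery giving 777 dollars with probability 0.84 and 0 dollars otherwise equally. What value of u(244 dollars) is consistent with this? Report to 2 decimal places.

First, u(777 dollars) = 0.41·u(2,000 dollars) + 0.59·u(0 dollars) = 0.41.
Then u(244 dollars) = 0.84·u(777 dollars) + 0.16·u(0 dollars) = 0.84·0.41 + 0.16·0.00 = 0.3444.

0.34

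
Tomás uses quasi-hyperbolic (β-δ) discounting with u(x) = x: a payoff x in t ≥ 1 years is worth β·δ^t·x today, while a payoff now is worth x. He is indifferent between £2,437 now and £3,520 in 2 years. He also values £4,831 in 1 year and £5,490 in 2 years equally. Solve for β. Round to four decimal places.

The second indifference involves only future payoffs, so β cancels: β·δ^1·4831 = β·δ^2·5490, giving δ = 4831/5490 = 0.87996.
Now use the now-vs-future pair: 2437 = β·δ^2·3520 gives β = 2437/(0.77434·3520) ≈ 0.8941.

β ≈ 0.8941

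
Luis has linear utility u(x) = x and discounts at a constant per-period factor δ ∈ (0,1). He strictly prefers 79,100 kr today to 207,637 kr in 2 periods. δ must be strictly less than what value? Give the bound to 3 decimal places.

The preference means 79100 > δ^2·207637.
So δ^2 < 79100/207637 = 0.38095; taking the square root of both positive sides preserves the inequality.
δ < (79100/207637)^(1/2) ≈ 0.617.

δ < 0.617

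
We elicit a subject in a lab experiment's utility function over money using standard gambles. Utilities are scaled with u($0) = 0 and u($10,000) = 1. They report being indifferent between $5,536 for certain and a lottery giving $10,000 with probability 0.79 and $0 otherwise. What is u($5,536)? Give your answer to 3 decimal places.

u($5,536) equals the lottery's expected utility: 0.79·1 + 0.21·0 = 0.79.

0.790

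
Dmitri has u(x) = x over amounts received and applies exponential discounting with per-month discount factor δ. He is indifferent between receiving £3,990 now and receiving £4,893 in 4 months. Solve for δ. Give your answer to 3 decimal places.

δ ≈ 0.950

Indifference means u(3990) = δ^4 · u(4893), so δ^4 = u(3990)/u(4893).
With u(x) = x: δ^4 = 3990/4893 = 0.81545.
Hence δ = (0.81545)^(1/4) = 0.95028.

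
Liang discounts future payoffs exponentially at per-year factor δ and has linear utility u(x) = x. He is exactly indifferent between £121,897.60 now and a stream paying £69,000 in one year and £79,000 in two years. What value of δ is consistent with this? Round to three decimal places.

Equating present values: 121897.60 = 69000δ + 79000δ².
That is, 79000δ² + 69000δ − 121897.60 = 0, a quadratic in δ.
By the quadratic formula (taking the positive root), δ = (−69000 + √43280641600.00) / 158000 ≈ 0.880.

δ ≈ 0.880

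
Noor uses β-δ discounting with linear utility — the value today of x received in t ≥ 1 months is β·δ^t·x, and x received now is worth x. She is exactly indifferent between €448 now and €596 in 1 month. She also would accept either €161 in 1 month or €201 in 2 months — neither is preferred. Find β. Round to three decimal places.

β ≈ 0.938

From the later pair, β·δ^1·161 = β·δ^2·201; dividing through, δ = 161/201 = 0.80100.
Substituting δ into 448 = β·δ·596: β = 448/(477.393) ≈ 0.938.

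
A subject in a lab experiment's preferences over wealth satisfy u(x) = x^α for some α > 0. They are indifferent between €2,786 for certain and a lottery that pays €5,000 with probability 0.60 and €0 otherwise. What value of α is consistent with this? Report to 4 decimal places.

The lottery's expected utility is 0.60·u(5000) + 0.40·u(0) = 0.60·5000^α (since u(0) = 0 for α > 0).
Equating: 2786^α = 0.60·5000^α, i.e. 0.5572^α = 0.60.
Taking logs: α·ln(2786/5000) = ln(0.60), so α = -0.5108256 / -0.5848310 ≈ 0.8735.

α ≈ 0.8735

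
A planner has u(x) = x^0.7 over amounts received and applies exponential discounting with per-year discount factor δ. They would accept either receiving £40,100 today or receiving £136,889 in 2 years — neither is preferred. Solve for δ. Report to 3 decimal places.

Equating discounted utilities: u(40100) = δ^2·u(136889) ⇒ δ^2 = u(40100)/u(136889).
Since u(x) = x^0.7, δ^2 = (40100/136889)^0.7 = 0.29294^0.7 = 0.42339.
Hence δ = (0.42339)^(1/2) = 0.65069.

δ ≈ 0.651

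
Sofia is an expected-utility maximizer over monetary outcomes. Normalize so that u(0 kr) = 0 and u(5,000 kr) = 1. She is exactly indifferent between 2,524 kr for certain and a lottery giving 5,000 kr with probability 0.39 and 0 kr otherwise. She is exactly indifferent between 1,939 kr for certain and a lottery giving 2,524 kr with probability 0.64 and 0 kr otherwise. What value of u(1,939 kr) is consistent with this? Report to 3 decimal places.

From the first indifference, u(2,524 kr) = 0.39·u(5,000 kr) + 0.61·u(0 kr) = 0.39·1 + 0.61·0 = 0.39.
Then u(1,939 kr) = 0.64·u(2,524 kr) + 0.36·u(0 kr) = 0.64·0.39 + 0.36·0.00 = 0.2496.

0.250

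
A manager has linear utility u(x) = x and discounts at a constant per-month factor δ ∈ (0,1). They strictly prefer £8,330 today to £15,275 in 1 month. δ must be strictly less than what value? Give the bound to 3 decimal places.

δ < 0.545

Under u(x) = x this choice says 8330 > δ·15275.
Dividing through by 15275 gives δ < 0.54534.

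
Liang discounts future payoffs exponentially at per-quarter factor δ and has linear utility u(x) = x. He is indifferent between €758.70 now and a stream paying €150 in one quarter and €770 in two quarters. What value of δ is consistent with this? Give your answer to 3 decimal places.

δ ≈ 0.900

Equating present values: 758.70 = 150δ + 770δ².
Rearranged: 770δ² + 150δ − 758.70 = 0.
δ = (−150 + √(150² + 4·770·758.70)) / (2·770) = (−150 + √2359296.00) / 1540 ≈ 0.900.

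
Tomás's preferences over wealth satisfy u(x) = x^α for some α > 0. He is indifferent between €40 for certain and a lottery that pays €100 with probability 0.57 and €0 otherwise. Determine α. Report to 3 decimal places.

α ≈ 0.613

The lottery's expected utility is 0.57·u(100) + 0.43·u(0) = 0.57·100^α (since u(0) = 0 for α > 0).
Indifference: 40^α = 0.57·100^α, so (40/100)^α = 0.57.
Take logs: α = ln 0.57 / ln(40/100) ≈ 0.61347.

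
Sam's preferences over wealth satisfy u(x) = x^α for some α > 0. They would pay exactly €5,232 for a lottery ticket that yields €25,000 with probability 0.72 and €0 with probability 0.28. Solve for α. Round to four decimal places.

Since u(0) = 0, the lottery's EU is 0.72·25000^α.
Equating: 5232^α = 0.72·25000^α, i.e. 0.2093^α = 0.72.
Taking logs: α·ln(5232/25000) = ln(0.72), so α = -0.3285041 / -1.5640822 ≈ 0.2100.

α ≈ 0.2100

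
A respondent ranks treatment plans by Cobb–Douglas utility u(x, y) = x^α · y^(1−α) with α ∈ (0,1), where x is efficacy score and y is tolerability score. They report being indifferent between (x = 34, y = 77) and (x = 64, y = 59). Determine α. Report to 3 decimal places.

α ≈ 0.296

Set the two utilities equal: 34^α·77^(1−α) = 64^α·59^(1−α).
Rearrange to (34/64)^α = (59/77)^(1−α) and take logs: α·-0.632523 = (1−α)·-0.266268.
So α/(1−α) = (-0.266268)/(-0.632523) = 0.420962, and α = 0.420962/1.420962 ≈ 0.296.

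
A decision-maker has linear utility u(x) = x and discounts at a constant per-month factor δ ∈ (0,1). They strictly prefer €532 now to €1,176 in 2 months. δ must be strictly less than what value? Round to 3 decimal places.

The preference means 532 > δ^2·1176.
Hence δ^2 < 532/1176 = 0.45238, and x ↦ x^(1/2) is increasing on (0,∞).
δ < 0.45238^(1/2) = 0.673.

δ < 0.673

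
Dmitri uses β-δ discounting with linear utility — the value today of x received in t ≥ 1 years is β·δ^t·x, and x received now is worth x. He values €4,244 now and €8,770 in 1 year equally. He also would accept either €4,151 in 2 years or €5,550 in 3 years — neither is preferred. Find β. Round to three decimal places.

β ≈ 0.647

From the later pair, β·δ^2·4151 = β·δ^3·5550; dividing through, δ = 4151/5550 = 0.74793.
Now use the now-vs-future pair: 4244 = β·δ·8770 gives β = 4244/(0.74793·8770) ≈ 0.647.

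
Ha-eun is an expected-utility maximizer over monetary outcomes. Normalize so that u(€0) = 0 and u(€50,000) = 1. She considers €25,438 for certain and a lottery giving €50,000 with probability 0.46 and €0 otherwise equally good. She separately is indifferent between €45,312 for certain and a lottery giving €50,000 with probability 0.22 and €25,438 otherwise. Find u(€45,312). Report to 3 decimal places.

First, u(€25,438) = 0.46·u(€50,000) + 0.54·u(€0) = 0.46.
The second indifference gives u(€45,312) = 0.22·u(€50,000) + 0.78·u(€25,438) = 0.22·1.00 + 0.78·0.46 = 0.5788.

0.579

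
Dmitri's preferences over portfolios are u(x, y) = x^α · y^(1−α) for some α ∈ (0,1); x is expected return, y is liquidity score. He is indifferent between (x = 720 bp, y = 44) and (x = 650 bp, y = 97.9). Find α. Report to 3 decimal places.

Set the two utilities equal: 720^α·44^(1−α) = 650^α·97.9^(1−α).
(720/650)^α = (97.9/44)^(1−α); take logs: α·ln(720/650) = (1−α)·ln(97.9/44), i.e. α·0.102279 = (1−α)·0.799757.
Thus α·(0.902036) = 0.799757, so α = 0.799757/0.902036 ≈ 0.887.

α ≈ 0.887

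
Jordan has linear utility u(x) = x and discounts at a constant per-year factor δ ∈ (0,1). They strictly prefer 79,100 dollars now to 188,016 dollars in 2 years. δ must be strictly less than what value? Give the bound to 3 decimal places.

δ < 0.649

Under u(x) = x this choice says 79100 > δ^2·188016.
So δ^2 < 79100/188016 = 0.42071; taking the square root of both positive sides preserves the inequality.
δ < (79100/188016)^(1/2) ≈ 0.649.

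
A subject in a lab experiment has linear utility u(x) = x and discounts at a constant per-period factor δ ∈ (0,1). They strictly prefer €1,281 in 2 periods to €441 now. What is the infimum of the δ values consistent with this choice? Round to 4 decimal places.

The preference means 441 < δ^2·1281.
So δ^2 > 441/1281 = 0.34426; taking the square root of both positive sides preserves the inequality.
δ > (441/1281)^(1/2) ≈ 0.5867.

δ > 0.5867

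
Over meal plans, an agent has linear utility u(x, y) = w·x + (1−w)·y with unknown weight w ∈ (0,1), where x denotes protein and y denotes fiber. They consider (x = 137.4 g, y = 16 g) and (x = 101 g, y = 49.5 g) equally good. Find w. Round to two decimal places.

Indifference: w·137.4 + (1−w)·16 = w·101 + (1−w)·49.5.
w·(137.4−101) = (1−w)·(49.5−16), i.e. w·36.4 = (1−w)·33.5.
So w/(1−w) = 33.5/36.4 = 0.9203, giving w = 33.5/(36.4+33.5) = 0.48.

w = 0.48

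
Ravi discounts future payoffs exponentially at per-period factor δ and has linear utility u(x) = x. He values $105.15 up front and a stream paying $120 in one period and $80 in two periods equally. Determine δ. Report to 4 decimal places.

δ ≈ 0.6200

Equating present values: 105.15 = 120δ + 80δ².
So 80δ² + 120δ − 105.15 = 0.
The positive root is δ = [−120 + √(120² + 4·80·105.15)] / (2·80) = (−120 + 219.199)/160 ≈ 0.6200.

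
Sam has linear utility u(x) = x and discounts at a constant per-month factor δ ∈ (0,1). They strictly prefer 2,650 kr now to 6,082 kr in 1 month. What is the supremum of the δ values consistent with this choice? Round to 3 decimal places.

Under u(x) = x this choice says 2650 > δ·6082.
So δ < 2650/6082 = 0.43571.

δ < 0.436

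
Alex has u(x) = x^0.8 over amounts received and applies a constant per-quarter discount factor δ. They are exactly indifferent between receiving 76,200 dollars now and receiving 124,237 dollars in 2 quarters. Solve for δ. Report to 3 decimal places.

δ ≈ 0.822

Indifference means u(76200) = δ^2 · u(124237), so δ^2 = u(76200)/u(124237).
With u(x) = x^0.8: δ^2 = 76200^0.8/124237^0.8 = (76200/124237)^0.8 = 0.67634.
Taking the square root: δ = 0.67634^(1/2) ≈ 0.822.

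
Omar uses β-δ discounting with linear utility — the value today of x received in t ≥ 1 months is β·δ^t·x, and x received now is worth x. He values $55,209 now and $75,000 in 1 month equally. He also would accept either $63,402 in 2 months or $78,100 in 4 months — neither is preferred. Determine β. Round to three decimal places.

The second indifference involves only future payoffs, so β cancels: β·δ^2·63402 = β·δ^4·78100, giving δ^2 = 63402/78100 = 0.81181, so δ = 0.90100.
The first indifference: 55209 = β·δ·75000, so β = 55209/(δ·75000) = 55209/(0.90100·75000) ≈ 0.817.

β ≈ 0.817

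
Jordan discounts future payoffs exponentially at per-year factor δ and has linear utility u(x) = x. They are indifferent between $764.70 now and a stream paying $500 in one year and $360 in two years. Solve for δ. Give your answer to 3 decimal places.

The stream is worth 500δ + 360δ² today, so 500δ + 360δ² = 764.70.
Rearranged: 360δ² + 500δ − 764.70 = 0.
By the quadratic formula (taking the positive root), δ = (−500 + √1351168.00) / 720 ≈ 0.920.

δ ≈ 0.920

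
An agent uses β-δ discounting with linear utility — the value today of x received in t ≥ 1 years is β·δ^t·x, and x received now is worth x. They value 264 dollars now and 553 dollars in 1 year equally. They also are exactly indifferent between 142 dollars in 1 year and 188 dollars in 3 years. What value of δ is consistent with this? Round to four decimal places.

δ ≈ 0.8691

Both payoffs in the second observation are in the future, so β drops out: δ^1·142 = δ^3·188 ⇒ δ^2 = 142/188 = 0.75532, so δ = 0.86909.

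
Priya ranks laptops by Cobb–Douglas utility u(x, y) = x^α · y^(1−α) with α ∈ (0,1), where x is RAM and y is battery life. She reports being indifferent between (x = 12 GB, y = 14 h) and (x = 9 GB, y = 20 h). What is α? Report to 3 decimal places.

The Cobb–Douglas utilities coincide, so 12^α·14^(1−α) = 9^α·20^(1−α).
Rearrange to (12/9)^α = (20/14)^(1−α) and take logs: α·0.287682 = (1−α)·0.356675.
With A = 0.287682 and B = 0.356675: α·A = (1−α)·B, so α = B/(A+B) = 0.356675/0.644357 ≈ 0.554.

α ≈ 0.554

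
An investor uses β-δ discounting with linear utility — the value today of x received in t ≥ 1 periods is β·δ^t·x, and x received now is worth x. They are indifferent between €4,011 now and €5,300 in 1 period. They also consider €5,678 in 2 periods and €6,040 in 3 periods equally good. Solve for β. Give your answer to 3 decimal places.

β ≈ 0.805

Both payoffs in the second observation are in the future, so β drops out: δ^2·5678 = δ^3·6040 ⇒ δ = 5678/6040 = 0.94007.
Now use the now-vs-future pair: 4011 = β·δ·5300 gives β = 4011/(0.94007·5300) ≈ 0.805.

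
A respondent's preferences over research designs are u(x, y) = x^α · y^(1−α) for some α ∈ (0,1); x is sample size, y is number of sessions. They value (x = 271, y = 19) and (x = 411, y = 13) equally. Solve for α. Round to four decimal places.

α ≈ 0.4768

Indifference: 271^α · 19^(1−α) = 411^α · 13^(1−α).
Taking logs: α·ln 271 + (1−α)·ln 19 = α·ln 411 + (1−α)·ln 13, i.e. α·-0.4164744 = (1−α)·-0.3794896.
Thus α·(-0.7959640) = -0.3794896, so α = -0.3794896/-0.7959640 ≈ 0.4768.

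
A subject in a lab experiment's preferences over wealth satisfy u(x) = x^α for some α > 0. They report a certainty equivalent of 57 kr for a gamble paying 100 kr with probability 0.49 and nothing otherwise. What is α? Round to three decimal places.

α ≈ 1.269

The lottery's expected utility is 0.49·u(100) + 0.51·u(0) = 0.49·100^α (since u(0) = 0 for α > 0).
Setting u(57) equal to that: 57^α = 0.49·100^α ⇒ (57/100)^α = 0.49.
Take logs: α = ln 0.49 / ln(57/100) ≈ 1.26904.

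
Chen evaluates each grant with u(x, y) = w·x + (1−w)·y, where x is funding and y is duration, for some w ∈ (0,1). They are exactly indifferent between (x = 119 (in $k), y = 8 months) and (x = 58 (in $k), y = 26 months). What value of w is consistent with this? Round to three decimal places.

w = 0.228

u(119,8) = u(58,26) means w·119 + (1−w)·8 = w·58 + (1−w)·26.
Rearranging, 61·w − 18·(1−w) = 0.
So w/(1−w) = 18/61 = 0.2951, giving w = 18/(61+18) = 0.228.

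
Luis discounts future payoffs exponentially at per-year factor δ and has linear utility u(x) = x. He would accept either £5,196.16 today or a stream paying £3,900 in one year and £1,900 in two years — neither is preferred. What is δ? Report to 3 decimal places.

δ ≈ 0.920

The stream is worth 3900δ + 1900δ² today, so 3900δ + 1900δ² = 5196.16.
That is, 1900δ² + 3900δ − 5196.16 = 0, a quadratic in δ.
δ = (−3900 + √(3900² + 4·1900·5196.16)) / (2·1900) = (−3900 + √54700816.00) / 3800 ≈ 0.920.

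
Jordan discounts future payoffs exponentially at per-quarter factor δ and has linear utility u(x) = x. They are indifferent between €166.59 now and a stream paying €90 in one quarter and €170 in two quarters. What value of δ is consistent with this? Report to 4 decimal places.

δ ≈ 0.7600

Present value of the stream is 90·δ + 170·δ². Indifference gives 90δ + 170δ² = 166.59.
Rearranged: 170δ² + 90δ − 166.59 = 0.
By the quadratic formula (taking the positive root), δ = (−90 + √121381.20) / 340 ≈ 0.7600.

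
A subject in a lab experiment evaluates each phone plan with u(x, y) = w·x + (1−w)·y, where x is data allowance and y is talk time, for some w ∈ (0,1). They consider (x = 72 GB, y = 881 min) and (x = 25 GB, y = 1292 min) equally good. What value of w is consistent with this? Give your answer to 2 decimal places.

u(72,881) = u(25,1292) means w·72 + (1−w)·881 = w·25 + (1−w)·1292.
Collecting terms: w·47 = (1−w)·411.
So w/(1−w) = 411/47 = 8.7447, giving w = 411/(47+411) = 0.90.

w = 0.90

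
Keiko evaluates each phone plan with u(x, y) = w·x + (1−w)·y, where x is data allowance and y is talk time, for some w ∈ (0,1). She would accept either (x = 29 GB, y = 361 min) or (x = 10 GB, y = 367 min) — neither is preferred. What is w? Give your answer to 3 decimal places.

w = 0.240

u(29,361) = u(10,367) means w·29 + (1−w)·361 = w·10 + (1−w)·367.
Rearranging, 19·w − 6·(1−w) = 0.
Hence w = 6/(19+6) = 6/25 = 0.240.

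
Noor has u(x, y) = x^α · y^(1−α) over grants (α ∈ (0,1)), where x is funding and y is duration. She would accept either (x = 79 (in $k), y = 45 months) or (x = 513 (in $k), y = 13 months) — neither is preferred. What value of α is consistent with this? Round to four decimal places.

α ≈ 0.3989

Set the two utilities equal: 79^α·45^(1−α) = 513^α·13^(1−α).
Rearrange to (79/513)^α = (13/45)^(1−α) and take logs: α·-1.8708280 = (1−α)·-1.2417131.
So α/(1−α) = (-1.2417131)/(-1.8708280) = 0.6637238, and α = 0.6637238/1.6637238 ≈ 0.3989.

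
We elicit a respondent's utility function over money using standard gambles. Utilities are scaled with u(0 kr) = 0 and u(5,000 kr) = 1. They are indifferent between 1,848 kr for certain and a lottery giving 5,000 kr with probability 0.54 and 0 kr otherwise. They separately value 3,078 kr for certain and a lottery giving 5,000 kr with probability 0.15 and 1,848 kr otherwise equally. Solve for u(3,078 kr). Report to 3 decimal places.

0.609

The first gamble pins u(1,848 kr): it must equal 0.54·1 + 0.46·0 = 0.54.
The second indifference gives u(3,078 kr) = 0.15·u(5,000 kr) + 0.85·u(1,848 kr) = 0.15·1.00 + 0.85·0.54 = 0.6090.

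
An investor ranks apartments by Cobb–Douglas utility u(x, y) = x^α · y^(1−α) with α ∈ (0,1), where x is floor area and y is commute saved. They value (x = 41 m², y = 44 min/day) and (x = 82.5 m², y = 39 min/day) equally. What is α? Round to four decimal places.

Indifference: 41^α · 44^(1−α) = 82.5^α · 39^(1−α).
Taking logs: α·ln 41 + (1−α)·ln 44 = α·ln 82.5 + (1−α)·ln 39, i.e. α·-0.6992262 = (1−α)·-0.1206280.
So α/(1−α) = (-0.1206280)/(-0.6992262) = 0.1725164, and α = 0.1725164/1.1725164 ≈ 0.1471.

α ≈ 0.1471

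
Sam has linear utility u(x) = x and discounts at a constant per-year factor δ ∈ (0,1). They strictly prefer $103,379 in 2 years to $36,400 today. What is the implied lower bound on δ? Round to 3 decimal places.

δ > 0.593

The preference means 36400 < δ^2·103379.
Dividing by 103379: δ^2 > 0.35210. Both sides are positive, so the square root keeps the direction.
δ > (36400/103379)^(1/2) ≈ 0.593.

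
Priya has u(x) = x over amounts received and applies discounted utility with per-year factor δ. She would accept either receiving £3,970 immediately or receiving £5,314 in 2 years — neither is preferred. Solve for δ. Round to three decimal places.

Equating discounted utilities: u(3970) = δ^2·u(5314) ⇒ δ^2 = u(3970)/u(5314).
With u(x) = x: δ^2 = 3970/5314 = 0.74708.
Taking the square root: δ = 0.74708^(1/2) ≈ 0.864.

δ ≈ 0.864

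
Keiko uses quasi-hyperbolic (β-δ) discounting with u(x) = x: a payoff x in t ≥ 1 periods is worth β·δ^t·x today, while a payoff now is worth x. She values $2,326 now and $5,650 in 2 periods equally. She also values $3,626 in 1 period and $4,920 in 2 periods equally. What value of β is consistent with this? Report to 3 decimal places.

β ≈ 0.758

From the later pair, β·δ^1·3626 = β·δ^2·4920; dividing through, δ = 3626/4920 = 0.73699.
Now use the now-vs-future pair: 2326 = β·δ^2·5650 gives β = 2326/(0.54316·5650) ≈ 0.758.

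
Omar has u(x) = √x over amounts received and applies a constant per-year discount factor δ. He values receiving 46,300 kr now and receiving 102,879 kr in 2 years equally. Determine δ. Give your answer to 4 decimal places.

Indifference means u(46300) = δ^2 · u(102879), so δ^2 = u(46300)/u(102879).
Since u(x) = √x, δ^2 = √(46300/102879) = 0.67085.
So δ = 0.67085^(1/2) ≈ 0.8191.

δ ≈ 0.8191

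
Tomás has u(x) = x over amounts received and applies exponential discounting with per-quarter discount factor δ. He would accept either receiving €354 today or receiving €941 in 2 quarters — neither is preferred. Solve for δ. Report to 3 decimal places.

Equating discounted utilities: u(354) = δ^2·u(941) ⇒ δ^2 = u(354)/u(941).
With u(x) = x: δ^2 = 354/941 = 0.37620.
So δ = 0.37620^(1/2) ≈ 0.613.

δ ≈ 0.613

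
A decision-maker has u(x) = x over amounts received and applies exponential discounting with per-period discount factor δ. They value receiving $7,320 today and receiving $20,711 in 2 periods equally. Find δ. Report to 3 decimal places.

Indifference means u(7320) = δ^2 · u(20711), so δ^2 = u(7320)/u(20711).
With u(x) = x: δ^2 = 7320/20711 = 0.35344.
So δ = 0.35344^(1/2) ≈ 0.595.

δ ≈ 0.595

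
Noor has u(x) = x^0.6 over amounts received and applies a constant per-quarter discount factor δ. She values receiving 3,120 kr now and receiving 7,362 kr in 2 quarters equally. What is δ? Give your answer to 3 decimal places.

Indifference means u(3120) = δ^2 · u(7362), so δ^2 = u(3120)/u(7362).
Since u(x) = x^0.6, δ^2 = (3120/7362)^0.6 = 0.42380^0.6 = 0.59744.
So δ = 0.59744^(1/2) ≈ 0.773.

δ ≈ 0.773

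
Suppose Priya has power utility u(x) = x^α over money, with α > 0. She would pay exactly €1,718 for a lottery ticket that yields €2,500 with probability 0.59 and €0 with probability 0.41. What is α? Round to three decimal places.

The lottery's expected utility is 0.59·u(2500) + 0.41·u(0) = 0.59·2500^α (since u(0) = 0 for α > 0).
Equating: 1718^α = 0.59·2500^α, i.e. 0.6872^α = 0.59.
α = ln(0.59) / ln(1718/2500) = -0.527633/-0.375130 ≈ 1.407.

α ≈ 1.407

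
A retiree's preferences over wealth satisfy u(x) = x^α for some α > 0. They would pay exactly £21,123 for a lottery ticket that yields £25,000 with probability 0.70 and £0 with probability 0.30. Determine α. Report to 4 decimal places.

The lottery's expected utility is 0.70·u(25000) + 0.30·u(0) = 0.70·25000^α (since u(0) = 0 for α > 0).
Equating: 21123^α = 0.70·25000^α, i.e. 0.8449^α = 0.70.
α = ln(0.70) / ln(21123/25000) = -0.3566749/-0.1685133 ≈ 2.1166.

α ≈ 2.1166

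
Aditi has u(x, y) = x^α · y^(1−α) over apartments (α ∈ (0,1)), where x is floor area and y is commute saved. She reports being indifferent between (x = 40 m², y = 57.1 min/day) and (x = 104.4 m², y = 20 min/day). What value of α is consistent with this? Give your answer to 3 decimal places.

α ≈ 0.522

Set the two utilities equal: 40^α·57.1^(1−α) = 104.4^α·20^(1−α).
Rearrange to (40/104.4)^α = (20/57.1)^(1−α) and take logs: α·-0.959350 = (1−α)·-1.049072.
With A = -0.959350 and B = -1.049072: α·A = (1−α)·B, so α = B/(A+B) = -1.049072/-2.008422 ≈ 0.522.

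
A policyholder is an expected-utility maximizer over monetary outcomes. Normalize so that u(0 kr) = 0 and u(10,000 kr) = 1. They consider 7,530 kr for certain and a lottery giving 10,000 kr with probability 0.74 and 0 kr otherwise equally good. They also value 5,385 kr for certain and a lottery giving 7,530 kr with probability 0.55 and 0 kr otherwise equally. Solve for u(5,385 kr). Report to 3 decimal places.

From the first indifference, u(7,530 kr) = 0.74·u(10,000 kr) + 0.26·u(0 kr) = 0.74·1 + 0.26·0 = 0.74.
Chaining: u(5,385 kr) = 0.55·0.74 + 0.45·0.00 = 0.4070.

0.407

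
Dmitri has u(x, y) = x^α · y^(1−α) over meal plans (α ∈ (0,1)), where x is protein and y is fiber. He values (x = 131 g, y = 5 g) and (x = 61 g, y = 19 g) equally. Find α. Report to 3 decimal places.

α ≈ 0.636

Indifference: 131^α · 5^(1−α) = 61^α · 19^(1−α).
Taking logs: α·ln 131 + (1−α)·ln 5 = α·ln 61 + (1−α)·ln 19, i.e. α·0.764323 = (1−α)·1.335001.
With A = 0.764323 and B = 1.335001: α·A = (1−α)·B, so α = B/(A+B) = 1.335001/2.099324 ≈ 0.636.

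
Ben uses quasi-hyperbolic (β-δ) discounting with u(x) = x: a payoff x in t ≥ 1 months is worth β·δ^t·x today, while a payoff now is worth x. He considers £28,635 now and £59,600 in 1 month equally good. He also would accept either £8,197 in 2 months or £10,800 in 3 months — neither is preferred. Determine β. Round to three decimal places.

From the later pair, β·δ^2·8197 = β·δ^3·10800; dividing through, δ = 8197/10800 = 0.75898.
Now use the now-vs-future pair: 28635 = β·δ·59600 gives β = 28635/(0.75898·59600) ≈ 0.633.

β ≈ 0.633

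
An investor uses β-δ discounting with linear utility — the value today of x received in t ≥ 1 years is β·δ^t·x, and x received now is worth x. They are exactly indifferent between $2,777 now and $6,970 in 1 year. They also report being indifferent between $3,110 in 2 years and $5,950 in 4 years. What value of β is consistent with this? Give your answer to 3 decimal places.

The second indifference involves only future payoffs, so β cancels: β·δ^2·3110 = β·δ^4·5950, giving δ^2 = 3110/5950 = 0.52269, so δ = 0.72297.
The first indifference: 2777 = β·δ·6970, so β = 2777/(δ·6970) = 2777/(0.72297·6970) ≈ 0.551.

β ≈ 0.551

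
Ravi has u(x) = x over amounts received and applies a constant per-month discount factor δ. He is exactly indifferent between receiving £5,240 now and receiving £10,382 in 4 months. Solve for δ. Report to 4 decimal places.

Equating discounted utilities: u(5240) = δ^4·u(10382) ⇒ δ^4 = u(5240)/u(10382).
With u(x) = x: δ^4 = 5240/10382 = 0.50472.
So δ = 0.50472^(1/4) ≈ 0.8429.

δ ≈ 0.8429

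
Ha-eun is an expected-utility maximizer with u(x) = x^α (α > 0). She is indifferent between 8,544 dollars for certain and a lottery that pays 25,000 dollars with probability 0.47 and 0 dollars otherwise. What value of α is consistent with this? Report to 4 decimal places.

EU(lottery) = 0.47·25000^α + 0.53·0 = 0.47·25000^α.
Setting u(8544) equal to that: 8544^α = 0.47·25000^α ⇒ (8544/25000)^α = 0.47.
Taking logs: α·ln(8544/25000) = ln(0.47), so α = -0.7550226 / -1.0736465 ≈ 0.7032.

α ≈ 0.7032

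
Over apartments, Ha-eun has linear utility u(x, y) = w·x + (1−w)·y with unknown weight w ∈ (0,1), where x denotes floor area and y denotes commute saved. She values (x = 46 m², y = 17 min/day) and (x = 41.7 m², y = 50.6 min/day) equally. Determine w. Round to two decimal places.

Indifference: w·46 + (1−w)·17 = w·41.7 + (1−w)·50.6.
Rearranging, 4.3·w − 33.6·(1−w) = 0.
Hence w = 33.6/(4.3+33.6) = 33.6/37.9 = 0.89.

w = 0.89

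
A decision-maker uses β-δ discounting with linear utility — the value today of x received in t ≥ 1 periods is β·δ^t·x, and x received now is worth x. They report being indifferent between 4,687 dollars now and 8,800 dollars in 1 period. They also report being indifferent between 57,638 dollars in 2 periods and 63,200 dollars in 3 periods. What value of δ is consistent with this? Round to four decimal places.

Both payoffs in the second observation are in the future, so β drops out: δ^2·57638 = δ^3·63200 ⇒ δ = 57638/63200 = 0.91199.

δ ≈ 0.9120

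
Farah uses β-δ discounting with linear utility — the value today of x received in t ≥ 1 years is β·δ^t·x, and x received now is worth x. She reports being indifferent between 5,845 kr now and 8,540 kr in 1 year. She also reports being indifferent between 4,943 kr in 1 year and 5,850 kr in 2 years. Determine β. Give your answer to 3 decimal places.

β ≈ 0.810

Both payoffs in the second observation are in the future, so β drops out: δ^1·4943 = δ^2·5850 ⇒ δ = 4943/5850 = 0.84496.
The first indifference: 5845 = β·δ·8540, so β = 5845/(δ·8540) = 5845/(0.84496·8540) ≈ 0.810.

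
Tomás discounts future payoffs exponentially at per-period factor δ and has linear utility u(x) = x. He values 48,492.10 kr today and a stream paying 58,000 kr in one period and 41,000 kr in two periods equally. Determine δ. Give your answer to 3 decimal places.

The stream is worth 58000δ + 41000δ² today, so 58000δ + 41000δ² = 48492.10.
So 41000δ² + 58000δ − 48492.10 = 0.
δ = (−58000 + √(58000² + 4·41000·48492.10)) / (2·41000) = (−58000 + √11316704400.00) / 82000 ≈ 0.590.

δ ≈ 0.590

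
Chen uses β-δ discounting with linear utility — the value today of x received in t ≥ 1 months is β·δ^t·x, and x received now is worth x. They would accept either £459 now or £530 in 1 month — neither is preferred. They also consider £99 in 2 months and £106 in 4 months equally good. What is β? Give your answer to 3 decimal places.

β ≈ 0.896

Both payoffs in the second observation are in the future, so β drops out: δ^2·99 = δ^4·106 ⇒ δ^2 = 99/106 = 0.93396, so δ = 0.96642.
The first indifference: 459 = β·δ·530, so β = 459/(δ·530) = 459/(0.96642·530) ≈ 0.896.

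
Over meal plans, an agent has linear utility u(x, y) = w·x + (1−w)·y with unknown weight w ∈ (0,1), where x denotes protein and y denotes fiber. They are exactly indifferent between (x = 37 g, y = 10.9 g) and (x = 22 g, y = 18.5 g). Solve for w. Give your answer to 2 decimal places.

u(37,10.9) = u(22,18.5) means w·37 + (1−w)·10.9 = w·22 + (1−w)·18.5.
Collecting terms: w·15 = (1−w)·7.6.
Hence w = 7.6/(15+7.6) = 7.6/22.6 = 0.34.

w = 0.34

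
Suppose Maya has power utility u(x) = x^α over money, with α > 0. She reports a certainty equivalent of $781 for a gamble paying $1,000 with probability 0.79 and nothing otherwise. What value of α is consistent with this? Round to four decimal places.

α ≈ 0.9536

EU(lottery) = 0.79·1000^α + 0.21·0 = 0.79·1000^α.
Indifference: 781^α = 0.79·1000^α, so (781/1000)^α = 0.79.
α = ln(0.79) / ln(781/1000) = -0.2357223/-0.2471801 ≈ 0.9536.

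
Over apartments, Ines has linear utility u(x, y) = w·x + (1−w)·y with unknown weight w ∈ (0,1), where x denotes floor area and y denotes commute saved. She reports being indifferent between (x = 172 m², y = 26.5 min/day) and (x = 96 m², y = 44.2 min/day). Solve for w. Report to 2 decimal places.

w = 0.19

Indifference: w·172 + (1−w)·26.5 = w·96 + (1−w)·44.2.
Rearranging, 76·w − 17.7·(1−w) = 0.
Hence w = 17.7/(76+17.7) = 17.7/93.7 = 0.19.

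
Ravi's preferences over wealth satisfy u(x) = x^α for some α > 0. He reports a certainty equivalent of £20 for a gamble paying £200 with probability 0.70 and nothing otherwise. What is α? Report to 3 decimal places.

Since u(0) = 0, the lottery's EU is 0.70·200^α.
Equating: 20^α = 0.70·200^α, i.e. 0.1000^α = 0.70.
α = ln(0.70) / ln(20/200) = -0.356675/-2.302585 ≈ 0.155.

α ≈ 0.155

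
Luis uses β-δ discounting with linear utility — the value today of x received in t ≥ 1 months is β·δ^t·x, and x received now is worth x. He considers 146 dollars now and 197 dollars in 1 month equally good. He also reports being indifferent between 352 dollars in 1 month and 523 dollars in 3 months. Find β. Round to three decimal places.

Both payoffs in the second observation are in the future, so β drops out: δ^1·352 = δ^3·523 ⇒ δ^2 = 352/523 = 0.67304, so δ = 0.82039.
The first indifference: 146 = β·δ·197, so β = 146/(δ·197) = 146/(0.82039·197) ≈ 0.903.

β ≈ 0.903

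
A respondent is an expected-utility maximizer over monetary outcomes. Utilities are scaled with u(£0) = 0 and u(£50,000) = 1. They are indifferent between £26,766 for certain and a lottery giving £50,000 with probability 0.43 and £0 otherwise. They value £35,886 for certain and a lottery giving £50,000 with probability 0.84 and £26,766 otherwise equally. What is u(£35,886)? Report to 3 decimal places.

0.909

First, u(£26,766) = 0.43·u(£50,000) + 0.57·u(£0) = 0.43.
The second indifference gives u(£35,886) = 0.84·u(£50,000) + 0.16·u(£26,766) = 0.84·1.00 + 0.16·0.43 = 0.9088.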